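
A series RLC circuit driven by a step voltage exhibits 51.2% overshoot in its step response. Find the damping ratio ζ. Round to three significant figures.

ζ ≈ 0.208

From %OS = 100·exp(−πζ/√(1−ζ²)), invert to get ζ = −ln(OS)/√(π² + ln²(OS)) with OS = 0.512.
−ln 0.512 = 0.6694, so ζ = 0.6694/√(π² + 0.4481) = 0.208.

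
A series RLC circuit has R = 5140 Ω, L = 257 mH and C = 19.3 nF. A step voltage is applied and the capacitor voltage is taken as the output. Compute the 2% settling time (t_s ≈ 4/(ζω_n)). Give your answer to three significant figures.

t_s ≈ 0.000400 s

For a series RLC circuit (capacitor voltage as output), ω_n = 1/√(LC) = 1/√(257 mH · 19.3 nF) = 14200 rad/s.
ζ = (R/2)·√(C/L) = (5140/2)·√(19.3 nF/257 mH) = 0.704.
t_s ≈ 4/(ζω_n) = 0.000400 s.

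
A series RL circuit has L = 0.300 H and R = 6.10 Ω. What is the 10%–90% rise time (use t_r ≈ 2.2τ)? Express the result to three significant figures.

t_r ≈ 0.108 s

τ = L/R = 0.300/6.10 = 0.0492 s.
t_r ≈ 2.2τ = 0.108 s.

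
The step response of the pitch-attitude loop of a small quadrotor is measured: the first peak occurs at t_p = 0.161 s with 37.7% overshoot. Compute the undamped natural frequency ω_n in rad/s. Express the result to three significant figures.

ω_n ≈ 20.4 rad/s

From the overshoot, ζ = −ln(OS)/√(π²+ln²(OS)) = 0.297.
t_p = π/ω_d ⇒ ω_d = 19.5 rad/s; then ω_n = ω_d/√(1−ζ²) = 20.4 rad/s.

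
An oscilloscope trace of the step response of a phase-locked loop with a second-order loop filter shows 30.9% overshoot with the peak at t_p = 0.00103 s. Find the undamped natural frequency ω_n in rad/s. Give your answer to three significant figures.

The overshoot fixes ζ = −ln(OS)/√(π²+ln²(OS)) = 0.350.
t_p = π/ω_d ⇒ ω_d = 3050 rad/s; then ω_n = ω_d/√(1−ζ²) = 3260 rad/s.

ω_n ≈ 3260 rad/s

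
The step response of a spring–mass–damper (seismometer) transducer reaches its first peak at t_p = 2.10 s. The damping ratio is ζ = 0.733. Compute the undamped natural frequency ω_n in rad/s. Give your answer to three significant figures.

Peak time t_p = π/ω_d, so ω_d = π/t_p = π/2.10 = 1.50 rad/s.
ω_n = ω_d/√(1−ζ²) = 1.50/√0.463 = 2.20 rad/s.

ω_n ≈ 2.20 rad/s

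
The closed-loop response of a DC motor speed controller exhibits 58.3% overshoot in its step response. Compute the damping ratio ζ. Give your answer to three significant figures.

Inverting the overshoot relation: ζ = |ln 0.583|/√(π² + ln²0.583) = 0.169.

ζ ≈ 0.169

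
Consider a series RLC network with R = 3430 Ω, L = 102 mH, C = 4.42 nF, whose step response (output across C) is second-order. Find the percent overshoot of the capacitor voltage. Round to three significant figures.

For a series RLC circuit (capacitor voltage as output), ω_n = 1/√(LC) = 1/√(102 mH · 4.42 nF) = 47100 rad/s.
ζ = (R/2)·√(C/L) = (3430/2)·√(4.42 nF/102 mH) = 0.357.
Overshoot: exp(−π·0.357/√(1−0.357²)) = 0.301, i.e. 30.1%.

%OS ≈ 30.1%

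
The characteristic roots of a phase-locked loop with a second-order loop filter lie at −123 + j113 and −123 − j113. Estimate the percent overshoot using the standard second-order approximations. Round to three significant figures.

%OS ≈ 3.27%

With σ = 123, ω_d = 113: ω_n = √(σ²+ω_d²) = 167 rad/s, ζ = σ/ω_n = 0.736.
%OS = 100 e^{−πζ/√(1−ζ²)} with ζ = 0.736 gives 3.27%.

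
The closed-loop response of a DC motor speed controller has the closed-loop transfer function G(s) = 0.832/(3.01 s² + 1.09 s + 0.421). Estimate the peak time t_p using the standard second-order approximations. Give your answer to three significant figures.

t_p ≈ 9.60 s

Dividing through by 3.01: denominator becomes s² + 0.3621 s + 0.1399.
So ω_n = √0.1399 = 0.374 rad/s and ζ = 0.3621/(2·0.374) = 0.484.
ω_d = ω_n√(1−ζ²) = 0.327 rad/s. t_p = π/ω_d = 9.60 s.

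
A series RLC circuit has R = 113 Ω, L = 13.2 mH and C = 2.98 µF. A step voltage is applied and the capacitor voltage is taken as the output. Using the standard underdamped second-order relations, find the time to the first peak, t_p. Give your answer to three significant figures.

t_p ≈ 0.00118 s

For a series RLC circuit (capacitor voltage as output), ω_n = 1/√(LC) = 1/√(13.2 mH · 2.98 µF) = 5040 rad/s.
ζ = (R/2)·√(C/L) = (113/2)·√(2.98 µF/13.2 mH) = 0.849.
The damped frequency ω_d = ω_n√(1−ζ²) = 2660 rad/s. t_p = π/ω_d = 0.00118 s.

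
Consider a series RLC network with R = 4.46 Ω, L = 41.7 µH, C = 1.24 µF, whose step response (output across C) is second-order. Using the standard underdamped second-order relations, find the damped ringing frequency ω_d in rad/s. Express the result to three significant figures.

ω_d ≈ 128000 rad/s

For a series RLC circuit (capacitor voltage as output), ω_n = 1/√(LC) = 1/√(41.7 µH · 1.24 µF) = 139000 rad/s.
ζ = (R/2)·√(C/L) = (4.46/2)·√(1.24 µF/41.7 µH) = 0.385.
ω_d = ω_n√(1−ζ²) = 128000 rad/s.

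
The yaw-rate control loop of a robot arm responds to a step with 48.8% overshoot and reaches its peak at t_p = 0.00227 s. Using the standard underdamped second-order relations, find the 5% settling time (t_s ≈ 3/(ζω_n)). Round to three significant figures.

From the overshoot, ζ = −ln(OS)/√(π²+ln²(OS)) = 0.223.
t_p = π/ω_d ⇒ ω_d = 1380 rad/s; then ω_n = ω_d/√(1−ζ²) = 1420 rad/s.
t_s ≈ 3/(ζω_n) = 3/(0.223·1420) = 0.00949 s.

t_s ≈ 0.00949 s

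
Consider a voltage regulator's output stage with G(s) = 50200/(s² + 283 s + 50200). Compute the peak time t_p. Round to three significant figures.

Comparing the denominator to s² + 2ζω_n s + ω_n²: ω_n = √50200 = 224 rad/s, and 2ζω_n = 283 so ζ = 283/(2·224) = 0.632.
ω_d = 224·√(1 − 0.632²) = 174 rad/s. Then t_p = π/ω_d = 0.0181 s.

t_p ≈ 0.0181 s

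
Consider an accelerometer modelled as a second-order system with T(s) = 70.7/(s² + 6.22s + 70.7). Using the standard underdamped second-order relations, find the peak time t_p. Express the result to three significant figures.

t_p ≈ 0.402 s

ω_n = √70.7 = 8.41 rad/s; ζ = 6.22/(2·8.41) = 0.370.
ω_d = ω_n√(1−ζ²) = 7.81 rad/s. Then t_p = π/ω_d = 0.402 s.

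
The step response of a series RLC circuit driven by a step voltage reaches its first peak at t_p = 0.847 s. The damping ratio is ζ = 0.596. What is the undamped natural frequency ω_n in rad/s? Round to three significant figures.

ω_n ≈ 4.62 rad/s

Peak time t_p = π/ω_d, so ω_d = π/t_p = π/0.847 = 3.71 rad/s.
ω_n = ω_d/√(1−ζ²) = 3.71/√0.645 = 4.62 rad/s.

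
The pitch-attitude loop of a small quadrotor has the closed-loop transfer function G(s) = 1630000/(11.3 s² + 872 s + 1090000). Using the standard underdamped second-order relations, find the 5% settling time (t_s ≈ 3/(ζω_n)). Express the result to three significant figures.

Dividing through by 11.3: denominator becomes s² + 77.17 s + 96460.
So ω_n = √96460 = 311 rad/s and ζ = 77.17/(2·311) = 0.124.
t_s ≈ 3/(ζω_n) = 0.0778 s.

t_s ≈ 0.0778 s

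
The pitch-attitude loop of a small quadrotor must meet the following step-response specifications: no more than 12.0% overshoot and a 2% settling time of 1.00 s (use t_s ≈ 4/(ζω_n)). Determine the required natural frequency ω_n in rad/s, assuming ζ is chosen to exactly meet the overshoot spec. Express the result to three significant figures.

ζ = −ln(OS)/√(π² + (ln OS)²). With OS = 0.120, ln OS = −2.120 and ζ = 2.120/3.790 = 0.559.
From t_s ≈ 4/(ζω_n): ω_n = 4/(ζ·t_s) = 4/(0.559·1.00) = 7.15 rad/s.

ω_n ≈ 7.15 rad/s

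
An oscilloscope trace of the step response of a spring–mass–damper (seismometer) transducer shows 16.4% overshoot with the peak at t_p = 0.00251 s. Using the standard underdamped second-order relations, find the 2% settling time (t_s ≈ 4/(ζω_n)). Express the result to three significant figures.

From the overshoot, ζ = −ln(OS)/√(π²+ln²(OS)) = 0.499.
t_p = π/ω_d ⇒ ω_d = 1250 rad/s; then ω_n = ω_d/√(1−ζ²) = 1440 rad/s.
t_s ≈ 4/(ζω_n) = 4/(0.499·1440) = 0.00555 s.

t_s ≈ 0.00555 s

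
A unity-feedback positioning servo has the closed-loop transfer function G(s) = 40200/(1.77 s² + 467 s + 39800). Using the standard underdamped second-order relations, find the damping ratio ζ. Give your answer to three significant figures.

Dividing through by 1.77: denominator becomes s² + 263.8 s + 22490.
So ω_n = √22490 = 150 rad/s and ζ = 263.8/(2·150) = 0.880.

ζ ≈ 0.880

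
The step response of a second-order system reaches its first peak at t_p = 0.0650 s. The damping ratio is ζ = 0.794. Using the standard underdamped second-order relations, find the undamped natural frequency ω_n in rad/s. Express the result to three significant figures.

ω_n ≈ 79.5 rad/s

Peak time t_p = π/ω_d, so ω_d = π/t_p = π/0.0650 = 48.3 rad/s.
ω_n = ω_d/√(1−ζ²) = 48.3/√0.370 = 79.5 rad/s.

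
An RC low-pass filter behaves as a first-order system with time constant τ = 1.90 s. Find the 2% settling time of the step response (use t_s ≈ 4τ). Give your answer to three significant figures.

t_s ≈ 4τ = 7.60 s.

t_s ≈ 7.60 s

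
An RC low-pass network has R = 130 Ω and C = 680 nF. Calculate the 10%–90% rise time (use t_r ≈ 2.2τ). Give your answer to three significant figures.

t_r ≈ 0.000194 s

τ = RC = 130 × 680 nF = 0.0000884 s.
t_r ≈ 2.2τ = 0.000194 s.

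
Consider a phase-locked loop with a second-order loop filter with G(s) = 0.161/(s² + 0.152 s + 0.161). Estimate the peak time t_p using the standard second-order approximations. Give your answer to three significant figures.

t_p ≈ 7.97 s

ω_n = √0.161 = 0.401 rad/s; ζ = 0.152/(2·0.401) = 0.189.
ω_d = 0.401·√(1 − 0.189²) = 0.394 rad/s. Then t_p = π/ω_d = 7.97 s.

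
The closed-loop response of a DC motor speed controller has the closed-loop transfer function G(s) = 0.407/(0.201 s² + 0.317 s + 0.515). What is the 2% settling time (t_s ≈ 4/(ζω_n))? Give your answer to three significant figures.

Dividing through by 0.201: denominator becomes s² + 1.577 s + 2.562.
So ω_n = √2.562 = 1.60 rad/s and ζ = 1.577/(2·1.60) = 0.493.
t_s ≈ 4/(ζω_n) = 5.07 s.

t_s ≈ 5.07 s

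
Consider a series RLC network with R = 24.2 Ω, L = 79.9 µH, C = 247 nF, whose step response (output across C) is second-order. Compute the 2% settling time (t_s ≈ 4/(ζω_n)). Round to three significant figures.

t_s ≈ 0.0000264 s

For a series RLC circuit (capacitor voltage as output), ω_n = 1/√(LC) = 1/√(79.9 µH · 247 nF) = 225000 rad/s.
ζ = (R/2)·√(C/L) = (24.2/2)·√(247 nF/79.9 µH) = 0.673.
t_s ≈ 4/(ζω_n) = 0.0000264 s.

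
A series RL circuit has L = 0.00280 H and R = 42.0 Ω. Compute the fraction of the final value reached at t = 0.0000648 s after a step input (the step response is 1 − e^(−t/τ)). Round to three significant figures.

τ = L/R = 0.00280/42.0 = 0.0000667 s.
y(t)/y_∞ = 1 − e^(−t/τ) = 1 − e^(−0.0000648/0.0000667) = 1 − e^(−0.972) = 0.622.

y/y_∞ ≈ 0.622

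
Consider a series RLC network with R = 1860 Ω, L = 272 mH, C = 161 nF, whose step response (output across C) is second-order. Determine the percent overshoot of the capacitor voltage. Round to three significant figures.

%OS ≈ 4.01%

For a series RLC circuit (capacitor voltage as output), ω_n = 1/√(LC) = 1/√(272 mH · 161 nF) = 4780 rad/s.
ζ = (R/2)·√(C/L) = (1860/2)·√(161 nF/272 mH) = 0.716.
%OS = 100·exp(−πζ/√(1−ζ²)) = 4.01%.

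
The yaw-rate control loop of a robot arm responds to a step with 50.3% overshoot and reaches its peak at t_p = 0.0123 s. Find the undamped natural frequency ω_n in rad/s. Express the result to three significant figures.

From the overshoot, ζ = −ln(OS)/√(π²+ln²(OS)) = 0.214.
From t_p = π/ω_d, ω_d = π/0.0123 = 255 rad/s, so ω_n = ω_d/√(1−ζ²) = 261 rad/s.

ω_n ≈ 261 rad/s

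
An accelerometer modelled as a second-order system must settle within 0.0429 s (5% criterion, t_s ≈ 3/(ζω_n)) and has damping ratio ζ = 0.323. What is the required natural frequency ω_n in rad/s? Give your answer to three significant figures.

Rearranging t_s ≈ 3/(ζω_n) gives ω_n = 3/(ζ·t_s) = 3/(0.323 × 0.0429) = 217 rad/s.

ω_n ≈ 217 rad/s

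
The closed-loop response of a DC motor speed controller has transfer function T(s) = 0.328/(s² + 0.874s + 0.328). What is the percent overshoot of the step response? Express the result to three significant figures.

Comparing the denominator to s² + 2ζω_n s + ω_n²: ω_n = √0.328 = 0.573 rad/s, and 2ζω_n = 0.874 so ζ = 0.874/(2·0.573) = 0.763.
%OS = 100·exp(−πζ/√(1−ζ²)) = 2.45%.

%OS ≈ 2.45%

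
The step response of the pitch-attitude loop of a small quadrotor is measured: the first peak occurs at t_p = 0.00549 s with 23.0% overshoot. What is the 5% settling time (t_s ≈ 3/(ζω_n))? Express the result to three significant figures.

t_s ≈ 0.0112 s

From the overshoot, ζ = −ln(OS)/√(π²+ln²(OS)) = 0.424.
t_p = π/ω_d ⇒ ω_d = 572 rad/s; then ω_n = ω_d/√(1−ζ²) = 632 rad/s.
t_s ≈ 3/(ζω_n) = 3/(0.424·632) = 0.0112 s.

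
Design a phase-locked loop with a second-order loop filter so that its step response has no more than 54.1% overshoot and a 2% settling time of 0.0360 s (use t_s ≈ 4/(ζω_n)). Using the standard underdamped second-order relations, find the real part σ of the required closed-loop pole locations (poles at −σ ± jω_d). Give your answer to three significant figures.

σ ≈ 111

The settling-time spec alone fixes σ = ζω_n = 4/t_s = 4/0.0360 = 111.
(Overshoot then fixes ζ = 0.192 and hence ω_d = σ·√(1−ζ²)/ζ = 568 rad/s.)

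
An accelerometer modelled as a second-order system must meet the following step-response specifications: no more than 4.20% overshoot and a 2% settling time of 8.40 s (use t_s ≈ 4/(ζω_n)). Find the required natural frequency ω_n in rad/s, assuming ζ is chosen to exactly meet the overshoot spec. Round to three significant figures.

ω_n ≈ 0.670 rad/s

Inverting the overshoot relation: ζ = |ln 0.0420|/√(π² + ln²0.0420) = 0.710.
Then ω_n = 4/(ζ t_s) = 4/(0.710 × 8.40) = 0.670 rad/s.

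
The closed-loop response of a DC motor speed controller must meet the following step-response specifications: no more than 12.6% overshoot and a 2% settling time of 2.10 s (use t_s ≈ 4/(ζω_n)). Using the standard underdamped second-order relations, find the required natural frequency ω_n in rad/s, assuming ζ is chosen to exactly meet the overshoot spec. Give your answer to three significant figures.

Inverting the overshoot relation: ζ = |ln 0.126|/√(π² + ln²0.126) = 0.550.
From t_s ≈ 4/(ζω_n): ω_n = 4/(ζ·t_s) = 4/(0.550·2.10) = 3.46 rad/s.

ω_n ≈ 3.46 rad/s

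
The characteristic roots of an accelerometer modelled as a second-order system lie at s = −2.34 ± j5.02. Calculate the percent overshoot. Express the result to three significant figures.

%OS ≈ 23.1%

|pole| = ω_n = √(2.34² + 5.02²) = 5.54 rad/s; ζ = cos θ = σ/ω_n = 0.422.
%OS = 100 e^{−πζ/√(1−ζ²)} with ζ = 0.422 gives 23.1%.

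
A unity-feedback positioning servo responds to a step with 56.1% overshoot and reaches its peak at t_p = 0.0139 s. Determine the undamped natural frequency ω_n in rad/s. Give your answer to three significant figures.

ω_n ≈ 230 rad/s

ζ from %OS: ζ = |ln 0.561|/√(π²+ln²0.561) = 0.181.
t_p = π/ω_d ⇒ ω_d = 226 rad/s; then ω_n = ω_d/√(1−ζ²) = 230 rad/s.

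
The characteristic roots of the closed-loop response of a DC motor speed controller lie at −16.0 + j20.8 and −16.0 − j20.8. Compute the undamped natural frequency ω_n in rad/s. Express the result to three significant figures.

The poles are at −σ ± jω_d with σ = 16.0 and ω_d = 20.8, so ω_n = √(σ²+ω_d²) = 26.2 rad/s and ζ = σ/ω_n = 0.610.

ω_n ≈ 26.2 rad/s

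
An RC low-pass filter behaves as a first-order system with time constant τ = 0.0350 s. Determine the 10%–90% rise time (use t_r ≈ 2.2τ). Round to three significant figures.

t_r ≈ 2.2τ = 0.0770 s.

t_r ≈ 0.0770 s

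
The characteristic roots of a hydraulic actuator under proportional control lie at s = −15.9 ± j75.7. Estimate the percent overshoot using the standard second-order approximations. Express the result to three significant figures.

%OS ≈ 51.7%

The poles are at −σ ± jω_d with σ = 15.9 and ω_d = 75.7, so ω_n = √(σ²+ω_d²) = 77.4 rad/s and ζ = σ/ω_n = 0.206.
Overshoot: exp(−π·0.206/√(1−0.206²)) = 0.517, i.e. 51.7%.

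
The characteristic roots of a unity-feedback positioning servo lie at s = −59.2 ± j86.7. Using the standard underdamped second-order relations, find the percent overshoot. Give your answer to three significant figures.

The poles are at −σ ± jω_d with σ = 59.2 and ω_d = 86.7, so ω_n = √(σ²+ω_d²) = 105 rad/s and ζ = σ/ω_n = 0.564.
%OS = 100 e^{−πζ/√(1−ζ²)} with ζ = 0.564 gives 11.7%.

%OS ≈ 11.7%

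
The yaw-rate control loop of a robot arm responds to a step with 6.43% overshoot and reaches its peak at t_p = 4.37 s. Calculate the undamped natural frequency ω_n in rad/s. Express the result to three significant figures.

ζ from %OS: ζ = |ln 0.0643|/√(π²+ln²0.0643) = 0.658.
t_p = π/ω_d ⇒ ω_d = 0.719 rad/s; then ω_n = ω_d/√(1−ζ²) = 0.955 rad/s.

ω_n ≈ 0.955 rad/s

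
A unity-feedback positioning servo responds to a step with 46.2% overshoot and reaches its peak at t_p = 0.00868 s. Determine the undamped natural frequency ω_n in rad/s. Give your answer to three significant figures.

ω_n ≈ 373 rad/s

From the overshoot, ζ = −ln(OS)/√(π²+ln²(OS)) = 0.239.
From t_p = π/ω_d, ω_d = π/0.00868 = 362 rad/s, so ω_n = ω_d/√(1−ζ²) = 373 rad/s.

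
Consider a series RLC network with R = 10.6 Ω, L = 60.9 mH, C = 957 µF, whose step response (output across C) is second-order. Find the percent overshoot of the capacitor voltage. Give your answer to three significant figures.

%OS ≈ 6.13%

For a series RLC circuit (capacitor voltage as output), ω_n = 1/√(LC) = 1/√(60.9 mH · 957 µF) = 131 rad/s.
ζ = (R/2)·√(C/L) = (10.6/2)·√(957 µF/60.9 mH) = 0.664.
%OS = 100 e^{−πζ/√(1−ζ²)} with ζ = 0.664 gives 6.13%.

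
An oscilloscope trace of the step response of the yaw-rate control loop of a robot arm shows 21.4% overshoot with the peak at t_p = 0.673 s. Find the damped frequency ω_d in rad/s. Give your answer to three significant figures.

ω_d ≈ 4.67 rad/s

t_p = π/ω_d, so ω_d = π/0.673 = 4.67 rad/s.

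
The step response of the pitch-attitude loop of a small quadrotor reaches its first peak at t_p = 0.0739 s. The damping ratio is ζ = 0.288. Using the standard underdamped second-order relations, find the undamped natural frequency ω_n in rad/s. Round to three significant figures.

ω_n ≈ 44.4 rad/s

Peak time t_p = π/ω_d, so ω_d = π/t_p = π/0.0739 = 42.5 rad/s.
ω_n = ω_d/√(1−ζ²) = 42.5/√0.917 = 44.4 rad/s.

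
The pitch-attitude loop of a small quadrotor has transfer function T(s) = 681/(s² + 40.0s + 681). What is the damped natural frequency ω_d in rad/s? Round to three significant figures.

ω_d ≈ 16.8 rad/s

Matching coefficients with s² + 2ζω_n s + ω_n² gives ω_n² = 681 ⇒ ω_n = 26.1 rad/s, and ζ = 40.0/(2ω_n) = 0.766.
The damped frequency ω_d = ω_n√(1−ζ²) = 16.8 rad/s.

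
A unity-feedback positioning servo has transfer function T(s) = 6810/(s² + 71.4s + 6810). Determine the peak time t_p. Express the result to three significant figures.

ω_n = √6810 = 82.5 rad/s; ζ = 71.4/(2·82.5) = 0.433.
The damped frequency ω_d = ω_n√(1−ζ²) = 74.4 rad/s. Then t_p = π/ω_d = 0.0422 s.

t_p ≈ 0.0422 s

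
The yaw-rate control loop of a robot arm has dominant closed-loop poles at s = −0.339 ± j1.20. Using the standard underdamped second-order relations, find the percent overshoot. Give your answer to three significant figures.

%OS ≈ 41.2%

The poles are at −σ ± jω_d with σ = 0.339 and ω_d = 1.20, so ω_n = √(σ²+ω_d²) = 1.25 rad/s and ζ = σ/ω_n = 0.272.
Overshoot: exp(−π·0.272/√(1−0.272²)) = 0.412, i.e. 41.2%.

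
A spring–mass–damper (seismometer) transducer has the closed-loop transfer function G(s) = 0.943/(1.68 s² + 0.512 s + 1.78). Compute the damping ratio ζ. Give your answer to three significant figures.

ζ ≈ 0.148

Dividing through by 1.68: denominator becomes s² + 0.3048 s + 1.060.
So ω_n = √1.060 = 1.03 rad/s and ζ = 0.3048/(2·1.03) = 0.148.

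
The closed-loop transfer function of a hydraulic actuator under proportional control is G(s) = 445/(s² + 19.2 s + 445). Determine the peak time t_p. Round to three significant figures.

ω_n = √445 = 21.1 rad/s; ζ = 19.2/(2·21.1) = 0.455.
ω_d = ω_n√(1−ζ²) = 18.8 rad/s. Then t_p = π/ω_d = 0.167 s.

t_p ≈ 0.167 s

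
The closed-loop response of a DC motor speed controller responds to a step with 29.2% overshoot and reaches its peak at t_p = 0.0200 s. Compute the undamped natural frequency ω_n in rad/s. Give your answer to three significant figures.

ω_n ≈ 169 rad/s

The overshoot fixes ζ = −ln(OS)/√(π²+ln²(OS)) = 0.365.
From t_p = π/ω_d, ω_d = π/0.0200 = 157 rad/s, so ω_n = ω_d/√(1−ζ²) = 169 rad/s.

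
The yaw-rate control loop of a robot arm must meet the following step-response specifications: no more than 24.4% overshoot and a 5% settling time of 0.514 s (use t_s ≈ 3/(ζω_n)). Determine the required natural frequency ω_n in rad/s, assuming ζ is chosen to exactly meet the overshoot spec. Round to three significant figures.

ω_n ≈ 14.2 rad/s

ζ = −ln(OS)/√(π² + (ln OS)²). With OS = 0.244, ln OS = −1.411 and ζ = 1.411/3.444 = 0.410.
Then ω_n = 3/(ζ t_s) = 3/(0.410 × 0.514) = 14.2 rad/s.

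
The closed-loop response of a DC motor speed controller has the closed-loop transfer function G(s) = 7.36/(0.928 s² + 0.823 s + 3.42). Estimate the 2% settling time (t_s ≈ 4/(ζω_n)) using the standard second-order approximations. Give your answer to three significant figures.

t_s ≈ 9.02 s

Dividing through by 0.928: denominator becomes s² + 0.8869 s + 3.685.
So ω_n = √3.685 = 1.92 rad/s and ζ = 0.8869/(2·1.92) = 0.231.
t_s ≈ 4/(ζω_n) = 9.02 s.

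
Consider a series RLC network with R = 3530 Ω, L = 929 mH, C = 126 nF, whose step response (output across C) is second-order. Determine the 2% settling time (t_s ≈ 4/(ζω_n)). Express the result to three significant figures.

For a series RLC circuit (capacitor voltage as output), ω_n = 1/√(LC) = 1/√(929 mH · 126 nF) = 2920 rad/s.
ζ = (R/2)·√(C/L) = (3530/2)·√(126 nF/929 mH) = 0.650.
t_s ≈ 4/(ζω_n) = 0.00211 s.

t_s ≈ 0.00211 s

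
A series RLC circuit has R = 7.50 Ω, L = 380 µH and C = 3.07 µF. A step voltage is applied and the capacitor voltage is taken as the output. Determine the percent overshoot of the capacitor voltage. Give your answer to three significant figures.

%OS ≈ 32.5%

For a series RLC circuit (capacitor voltage as output), ω_n = 1/√(LC) = 1/√(380 µH · 3.07 µF) = 29300 rad/s.
ζ = (R/2)·√(C/L) = (7.50/2)·√(3.07 µF/380 µH) = 0.337.
%OS = 100 e^{−πζ/√(1−ζ²)} with ζ = 0.337 gives 32.5%.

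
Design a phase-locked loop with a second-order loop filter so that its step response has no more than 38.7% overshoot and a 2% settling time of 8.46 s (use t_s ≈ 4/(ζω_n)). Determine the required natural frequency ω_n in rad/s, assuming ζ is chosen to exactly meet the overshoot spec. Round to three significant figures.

ω_n ≈ 1.63 rad/s

Inverting the overshoot relation: ζ = |ln 0.387|/√(π² + ln²0.387) = 0.289.
Then ω_n = 4/(ζ t_s) = 4/(0.289 × 8.46) = 1.63 rad/s.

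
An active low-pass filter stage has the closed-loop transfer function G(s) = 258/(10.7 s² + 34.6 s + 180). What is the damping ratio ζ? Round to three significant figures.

Dividing through by 10.7: denominator becomes s² + 3.234 s + 16.82.
So ω_n = √16.82 = 4.10 rad/s and ζ = 3.234/(2·4.10) = 0.394.

ζ ≈ 0.394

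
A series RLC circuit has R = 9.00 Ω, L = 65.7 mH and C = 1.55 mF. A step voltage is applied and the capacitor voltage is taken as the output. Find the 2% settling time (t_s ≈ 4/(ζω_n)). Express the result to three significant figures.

t_s ≈ 0.0584 s

For a series RLC circuit (capacitor voltage as output), ω_n = 1/√(LC) = 1/√(65.7 mH · 1.55 mF) = 99.1 rad/s.
ζ = (R/2)·√(C/L) = (9.00/2)·√(1.55 mF/65.7 mH) = 0.691.
t_s ≈ 4/(ζω_n) = 0.0584 s.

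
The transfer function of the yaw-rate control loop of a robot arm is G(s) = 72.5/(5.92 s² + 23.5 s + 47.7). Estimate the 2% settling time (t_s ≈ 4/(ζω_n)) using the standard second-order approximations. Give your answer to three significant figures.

Dividing through by 5.92: denominator becomes s² + 3.970 s + 8.057.
So ω_n = √8.057 = 2.84 rad/s and ζ = 3.970/(2·2.84) = 0.699.
t_s ≈ 4/(ζω_n) = 2.02 s.

t_s ≈ 2.02 s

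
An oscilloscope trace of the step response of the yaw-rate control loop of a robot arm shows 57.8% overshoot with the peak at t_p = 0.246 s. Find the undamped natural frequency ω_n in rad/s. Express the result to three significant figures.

ζ from %OS: ζ = |ln 0.578|/√(π²+ln²0.578) = 0.172.
From t_p = π/ω_d, ω_d = π/0.246 = 12.8 rad/s, so ω_n = ω_d/√(1−ζ²) = 13.0 rad/s.

ω_n ≈ 13.0 rad/s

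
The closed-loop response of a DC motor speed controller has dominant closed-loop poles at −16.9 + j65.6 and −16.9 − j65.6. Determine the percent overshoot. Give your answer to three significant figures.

%OS ≈ 44.5%

|pole| = ω_n = √(16.9² + 65.6²) = 67.7 rad/s; ζ = cos θ = σ/ω_n = 0.249.
Overshoot: exp(−π·0.249/√(1−0.249²)) = 0.445, i.e. 44.5%.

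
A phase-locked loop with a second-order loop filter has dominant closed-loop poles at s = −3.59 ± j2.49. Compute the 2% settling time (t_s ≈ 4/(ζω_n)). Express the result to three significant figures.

t_s ≈ 1.11 s

For poles at −σ ± jω_d, ζω_n = σ = 3.59, so t_s ≈ 4/σ = 1.11 s.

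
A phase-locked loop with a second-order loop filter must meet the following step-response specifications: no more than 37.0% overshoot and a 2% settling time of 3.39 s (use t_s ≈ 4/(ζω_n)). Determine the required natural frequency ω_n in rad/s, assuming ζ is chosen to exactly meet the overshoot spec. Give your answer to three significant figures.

Inverting the overshoot relation: ζ = |ln 0.370|/√(π² + ln²0.370) = 0.302.
Then ω_n = 4/(ζ t_s) = 4/(0.302 × 3.39) = 3.91 rad/s.

ω_n ≈ 3.91 rad/s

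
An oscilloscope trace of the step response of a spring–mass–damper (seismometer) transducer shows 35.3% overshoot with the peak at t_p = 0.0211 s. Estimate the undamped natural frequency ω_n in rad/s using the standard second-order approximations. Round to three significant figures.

ω_n ≈ 157 rad/s

ζ from %OS: ζ = |ln 0.353|/√(π²+ln²0.353) = 0.315.
From t_p = π/ω_d, ω_d = π/0.0211 = 149 rad/s, so ω_n = ω_d/√(1−ζ²) = 157 rad/s.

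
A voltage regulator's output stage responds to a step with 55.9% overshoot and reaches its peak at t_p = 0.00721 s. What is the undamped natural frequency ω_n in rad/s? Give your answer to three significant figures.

ω_n ≈ 443 rad/s

From the overshoot, ζ = −ln(OS)/√(π²+ln²(OS)) = 0.182.
t_p = π/ω_d ⇒ ω_d = 436 rad/s; then ω_n = ω_d/√(1−ζ²) = 443 rad/s.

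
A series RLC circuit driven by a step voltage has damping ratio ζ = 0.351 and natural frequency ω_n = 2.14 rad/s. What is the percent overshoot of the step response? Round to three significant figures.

%OS ≈ 30.8%

For an underdamped second-order system, %OS = 100·exp(−πζ/√(1−ζ²)).
πζ/√(1−ζ²) = π·0.351/√(1−0.123) = 1.178, so %OS = 100·e^(−1.178) = 30.8%.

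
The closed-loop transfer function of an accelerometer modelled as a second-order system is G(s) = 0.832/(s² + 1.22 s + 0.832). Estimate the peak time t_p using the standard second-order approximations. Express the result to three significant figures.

Comparing the denominator to s² + 2ζω_n s + ω_n²: ω_n = √0.832 = 0.912 rad/s, and 2ζω_n = 1.22 so ζ = 1.22/(2·0.912) = 0.669.
ω_d = 0.912·√(1 − 0.669²) = 0.678 rad/s. Then t_p = π/ω_d = 4.63 s.

t_p ≈ 4.63 s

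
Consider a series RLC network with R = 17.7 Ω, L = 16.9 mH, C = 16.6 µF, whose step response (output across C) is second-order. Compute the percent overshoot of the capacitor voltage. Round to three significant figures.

%OS ≈ 40.4%

For a series RLC circuit (capacitor voltage as output), ω_n = 1/√(LC) = 1/√(16.9 mH · 16.6 µF) = 1890 rad/s.
ζ = (R/2)·√(C/L) = (17.7/2)·√(16.6 µF/16.9 mH) = 0.277.
%OS = 100·exp(−πζ/√(1−ζ²)) = 40.4%.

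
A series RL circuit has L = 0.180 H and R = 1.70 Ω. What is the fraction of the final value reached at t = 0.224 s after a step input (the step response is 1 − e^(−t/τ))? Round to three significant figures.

y/y_∞ ≈ 0.879

τ = L/R = 0.180/1.70 = 0.106 s.
y(t)/y_∞ = 1 − e^(−t/τ) = 1 − e^(−0.224/0.106) = 1 − e^(−2.12) = 0.879.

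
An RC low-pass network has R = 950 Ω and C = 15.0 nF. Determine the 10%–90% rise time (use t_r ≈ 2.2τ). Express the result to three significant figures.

t_r ≈ 0.0000314 s

τ = RC = 950 × 15.0 nF = 0.0000142 s.
t_r ≈ 2.2τ = 0.0000314 s.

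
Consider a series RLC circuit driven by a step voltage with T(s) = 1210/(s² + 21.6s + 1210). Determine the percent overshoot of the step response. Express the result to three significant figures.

%OS ≈ 35.8%

ω_n = √1210 = 34.8 rad/s; ζ = 21.6/(2·34.8) = 0.310.
%OS = 100·exp(−πζ/√(1−ζ²)) = 35.8%.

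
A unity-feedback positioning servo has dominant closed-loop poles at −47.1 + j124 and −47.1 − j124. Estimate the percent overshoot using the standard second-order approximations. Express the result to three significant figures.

|pole| = ω_n = √(47.1² + 124²) = 133 rad/s; ζ = cos θ = σ/ω_n = 0.355.
%OS = 100·exp(−πζ/√(1−ζ²)) = 30.3%.

%OS ≈ 30.3%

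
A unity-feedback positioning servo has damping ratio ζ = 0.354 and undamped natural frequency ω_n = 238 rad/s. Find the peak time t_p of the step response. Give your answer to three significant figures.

The damped frequency is ω_d = ω_n√(1−ζ²) = 238·√(1−0.125) = 223 rad/s.
Peak time t_p = π/ω_d = π/223 = 0.0141 s.

t_p ≈ 0.0141 s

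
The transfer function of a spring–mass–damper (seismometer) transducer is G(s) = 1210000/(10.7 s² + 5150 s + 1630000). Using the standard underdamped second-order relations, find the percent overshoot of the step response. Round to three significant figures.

Dividing through by 10.7: denominator becomes s² + 481.3 s + 152300.
So ω_n = √152300 = 390 rad/s and ζ = 481.3/(2·390) = 0.617.
%OS = 100·exp(−πζ/√(1−ζ²)) = 8.54%.

%OS ≈ 8.54%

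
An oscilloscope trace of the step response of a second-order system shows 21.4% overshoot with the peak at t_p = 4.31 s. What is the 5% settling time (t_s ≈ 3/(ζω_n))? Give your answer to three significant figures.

t_s ≈ 8.39 s

The overshoot fixes ζ = −ln(OS)/√(π²+ln²(OS)) = 0.441.
From t_p = π/ω_d, ω_d = π/4.31 = 0.729 rad/s, so ω_n = ω_d/√(1−ζ²) = 0.812 rad/s.
t_s ≈ 3/(ζω_n) = 3/(0.441·0.812) = 8.39 s.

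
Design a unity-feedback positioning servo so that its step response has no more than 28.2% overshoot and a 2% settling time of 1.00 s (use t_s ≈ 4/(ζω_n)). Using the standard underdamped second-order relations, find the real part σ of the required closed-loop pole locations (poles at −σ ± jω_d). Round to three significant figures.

The settling-time spec alone fixes σ = ζω_n = 4/t_s = 4/1.00 = 4.00.
(Overshoot then fixes ζ = 0.374 and hence ω_d = σ·√(1−ζ²)/ζ = 9.93 rad/s.)

σ ≈ 4.00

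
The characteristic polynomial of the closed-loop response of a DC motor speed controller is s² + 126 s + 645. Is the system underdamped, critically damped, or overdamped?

a² − 4b = 13000 > 0 (two distinct real roots); the system is overdamped.

overdamped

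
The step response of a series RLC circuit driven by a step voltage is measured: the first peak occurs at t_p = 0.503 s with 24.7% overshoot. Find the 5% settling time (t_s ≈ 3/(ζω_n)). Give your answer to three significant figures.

t_s ≈ 1.08 s

From the overshoot, ζ = −ln(OS)/√(π²+ln²(OS)) = 0.407.
t_p = π/ω_d ⇒ ω_d = 6.25 rad/s; then ω_n = ω_d/√(1−ζ²) = 6.84 rad/s.
t_s ≈ 3/(ζω_n) = 3/(0.407·6.84) = 1.08 s.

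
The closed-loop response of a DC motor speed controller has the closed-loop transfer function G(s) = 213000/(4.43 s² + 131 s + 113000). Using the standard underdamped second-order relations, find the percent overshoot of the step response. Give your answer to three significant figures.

%OS ≈ 74.7%

Dividing through by 4.43: denominator becomes s² + 29.57 s + 25510.
So ω_n = √25510 = 160 rad/s and ζ = 29.57/(2·160) = 0.0926.
%OS = 100·exp(−πζ/√(1−ζ²)) = 74.7%.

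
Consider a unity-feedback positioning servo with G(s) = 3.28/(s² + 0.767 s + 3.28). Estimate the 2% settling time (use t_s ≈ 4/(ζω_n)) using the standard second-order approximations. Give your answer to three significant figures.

ω_n = √3.28 = 1.81 rad/s; ζ = 0.767/(2·1.81) = 0.212.
t_s ≈ 4/(ζω_n) = 4/(0.212·1.81) = 10.4 s.

t_s ≈ 10.4 s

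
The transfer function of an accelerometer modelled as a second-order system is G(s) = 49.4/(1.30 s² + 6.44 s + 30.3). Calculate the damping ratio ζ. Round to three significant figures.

Dividing through by 1.30: denominator becomes s² + 4.954 s + 23.31.
So ω_n = √23.31 = 4.83 rad/s and ζ = 4.954/(2·4.83) = 0.513.

ζ ≈ 0.513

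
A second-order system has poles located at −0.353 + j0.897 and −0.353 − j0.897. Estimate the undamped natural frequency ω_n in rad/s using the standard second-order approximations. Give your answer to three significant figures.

ω_n ≈ 0.964 rad/s

|pole| = ω_n = √(0.353² + 0.897²) = 0.964 rad/s; ζ = cos θ = σ/ω_n = 0.366.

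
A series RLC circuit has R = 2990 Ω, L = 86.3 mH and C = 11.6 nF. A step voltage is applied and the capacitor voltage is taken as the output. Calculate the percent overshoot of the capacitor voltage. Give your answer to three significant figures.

%OS ≈ 12.8%

For a series RLC circuit (capacitor voltage as output), ω_n = 1/√(LC) = 1/√(86.3 mH · 11.6 nF) = 31600 rad/s.
ζ = (R/2)·√(C/L) = (2990/2)·√(11.6 nF/86.3 mH) = 0.548.
%OS = 100 e^{−πζ/√(1−ζ²)} with ζ = 0.548 gives 12.8%.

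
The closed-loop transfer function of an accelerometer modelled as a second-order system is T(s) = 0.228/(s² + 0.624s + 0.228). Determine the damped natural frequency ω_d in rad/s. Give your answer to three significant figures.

Matching coefficients with s² + 2ζω_n s + ω_n² gives ω_n² = 0.228 ⇒ ω_n = 0.477 rad/s, and ζ = 0.624/(2ω_n) = 0.653.
ω_d = ω_n√(1−ζ²) = 0.361 rad/s.

ω_d ≈ 0.361 rad/s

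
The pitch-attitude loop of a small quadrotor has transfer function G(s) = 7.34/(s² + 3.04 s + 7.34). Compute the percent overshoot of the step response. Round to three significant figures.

%OS ≈ 11.9%

ω_n = √7.34 = 2.71 rad/s; ζ = 3.04/(2·2.71) = 0.561.
%OS = 100 e^{−πζ/√(1−ζ²)} with ζ = 0.561 gives 11.9%.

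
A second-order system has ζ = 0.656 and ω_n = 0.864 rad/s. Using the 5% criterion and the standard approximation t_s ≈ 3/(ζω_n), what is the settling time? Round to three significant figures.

t_s ≈ 3/(ζω_n) = 3/(0.656 × 0.864) = 5.29 s.

t_s ≈ 5.29 s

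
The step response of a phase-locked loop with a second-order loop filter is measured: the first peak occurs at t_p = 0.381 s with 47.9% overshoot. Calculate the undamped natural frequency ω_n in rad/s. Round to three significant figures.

The overshoot fixes ζ = −ln(OS)/√(π²+ln²(OS)) = 0.228.
t_p = π/ω_d ⇒ ω_d = 8.25 rad/s; then ω_n = ω_d/√(1−ζ²) = 8.47 rad/s.

ω_n ≈ 8.47 rad/s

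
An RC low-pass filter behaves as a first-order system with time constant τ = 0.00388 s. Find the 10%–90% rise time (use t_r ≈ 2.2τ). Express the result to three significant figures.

t_r ≈ 0.00854 s

t_r ≈ 2.2τ = 0.00854 s.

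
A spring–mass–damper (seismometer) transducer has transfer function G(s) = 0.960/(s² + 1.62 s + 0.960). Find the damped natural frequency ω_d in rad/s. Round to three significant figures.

ω_d ≈ 0.551 rad/s

Comparing the denominator to s² + 2ζω_n s + ω_n²: ω_n = √0.960 = 0.980 rad/s, and 2ζω_n = 1.62 so ζ = 1.62/(2·0.980) = 0.827.
The damped frequency ω_d = ω_n√(1−ζ²) = 0.551 rad/s.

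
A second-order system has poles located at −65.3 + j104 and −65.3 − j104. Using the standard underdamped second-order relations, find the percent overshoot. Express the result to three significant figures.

%OS ≈ 13.9%

The poles are at −σ ± jω_d with σ = 65.3 and ω_d = 104, so ω_n = √(σ²+ω_d²) = 123 rad/s and ζ = σ/ω_n = 0.532.
%OS = 100·exp(−πζ/√(1−ζ²)) = 13.9%.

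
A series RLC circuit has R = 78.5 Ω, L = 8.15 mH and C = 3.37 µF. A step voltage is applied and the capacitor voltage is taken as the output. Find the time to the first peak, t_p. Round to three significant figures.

t_p ≈ 0.000864 s

For a series RLC circuit (capacitor voltage as output), ω_n = 1/√(LC) = 1/√(8.15 mH · 3.37 µF) = 6030 rad/s.
ζ = (R/2)·√(C/L) = (78.5/2)·√(3.37 µF/8.15 mH) = 0.798.
ω_d = 6030·√(1 − 0.798²) = 3640 rad/s. t_p = π/ω_d = 0.000864 s.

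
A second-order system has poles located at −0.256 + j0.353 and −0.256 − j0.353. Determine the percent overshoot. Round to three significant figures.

%OS ≈ 10.2%

The poles are at −σ ± jω_d with σ = 0.256 and ω_d = 0.353, so ω_n = √(σ²+ω_d²) = 0.436 rad/s and ζ = σ/ω_n = 0.587.
%OS = 100 e^{−πζ/√(1−ζ²)} with ζ = 0.587 gives 10.2%.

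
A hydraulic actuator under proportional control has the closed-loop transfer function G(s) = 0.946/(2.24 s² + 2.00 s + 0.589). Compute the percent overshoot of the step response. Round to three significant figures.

%OS ≈ 0.385%

Dividing through by 2.24: denominator becomes s² + 0.8929 s + 0.2629.
So ω_n = √0.2629 = 0.513 rad/s and ζ = 0.8929/(2·0.513) = 0.871.
%OS = 100·exp(−πζ/√(1−ζ²)) = 0.385%.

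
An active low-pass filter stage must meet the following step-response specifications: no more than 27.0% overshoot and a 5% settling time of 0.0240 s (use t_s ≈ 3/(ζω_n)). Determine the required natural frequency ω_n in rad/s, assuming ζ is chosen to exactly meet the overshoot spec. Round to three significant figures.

ζ = −ln(OS)/√(π² + (ln OS)²). With OS = 0.270, ln OS = −1.309 and ζ = 1.309/3.404 = 0.385.
Then ω_n = 3/(ζ t_s) = 3/(0.385 × 0.0240) = 325 rad/s.

ω_n ≈ 325 rad/s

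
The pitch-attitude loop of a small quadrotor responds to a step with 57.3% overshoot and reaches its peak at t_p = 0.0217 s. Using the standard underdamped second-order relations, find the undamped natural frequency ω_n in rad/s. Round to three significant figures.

ω_n ≈ 147 rad/s

ζ from %OS: ζ = |ln 0.573|/√(π²+ln²0.573) = 0.175.
t_p = π/ω_d ⇒ ω_d = 145 rad/s; then ω_n = ω_d/√(1−ζ²) = 147 rad/s.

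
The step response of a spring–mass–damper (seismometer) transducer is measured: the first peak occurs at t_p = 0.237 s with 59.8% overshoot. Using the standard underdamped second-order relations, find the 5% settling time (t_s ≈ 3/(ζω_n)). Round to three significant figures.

t_s ≈ 1.38 s

From the overshoot, ζ = −ln(OS)/√(π²+ln²(OS)) = 0.162.
t_p = π/ω_d ⇒ ω_d = 13.3 rad/s; then ω_n = ω_d/√(1−ζ²) = 13.4 rad/s.
t_s ≈ 3/(ζω_n) = 3/(0.162·13.4) = 1.38 s.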